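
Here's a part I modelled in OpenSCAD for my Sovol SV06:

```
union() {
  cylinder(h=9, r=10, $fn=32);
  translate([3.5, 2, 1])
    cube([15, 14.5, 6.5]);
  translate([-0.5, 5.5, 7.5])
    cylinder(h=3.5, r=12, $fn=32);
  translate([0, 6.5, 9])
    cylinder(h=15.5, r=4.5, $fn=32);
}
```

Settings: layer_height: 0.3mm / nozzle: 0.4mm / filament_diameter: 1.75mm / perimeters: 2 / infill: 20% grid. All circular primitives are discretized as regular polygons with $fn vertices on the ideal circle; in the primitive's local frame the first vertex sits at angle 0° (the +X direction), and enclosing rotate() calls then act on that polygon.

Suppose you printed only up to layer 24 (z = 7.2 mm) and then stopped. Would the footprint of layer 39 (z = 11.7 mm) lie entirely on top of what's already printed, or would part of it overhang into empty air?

part overhangs

Compare the two slices. At z = 7.2: the cylinder: section is a regular 32-gon, circumradius r=10 (area = (32/2)·10.000²·sin(360°/32) = 312.14 mm²); the cube at (3.5, 2) is present — its section is the full 15×14.5 rectangle (area 217.50 mm²); the cylinder at (-0.5, 5.5) does not reach this height (z outside [7.5, 11]); the cylinder at (0, 6.5) is absent (z outside [9, 24.5]); Merging all regions: the regions partially overlap — summed areas 529.64 mm² minus the doubly-counted overlap 31.08 mm² gives 498.56 mm² — area = 498.56 mm². At z = 11.7: the cylinder does not reach this height (z outside [0, 9]); the cube at (3.5, 2) does not reach this height (z outside [1, 7.5]); the cylinder at (-0.5, 5.5) is absent (z outside [7.5, 11]); the r=4.5 cylinder at (0, 6.5) gives a regular 32-gon of circumradius 4.5 (constant along its height) (area = (32/2)·4.500²·sin(360°/32) = 63.21 mm²); Taking the union: only the r=4.5 cylinder at (0, 6.5) is present, so the union is just that shape — area = 63.21 mm². Checking containment: at z = 11.7 the cross-section extends beyond the z = 7.2 cross-section by about 5.03 mm².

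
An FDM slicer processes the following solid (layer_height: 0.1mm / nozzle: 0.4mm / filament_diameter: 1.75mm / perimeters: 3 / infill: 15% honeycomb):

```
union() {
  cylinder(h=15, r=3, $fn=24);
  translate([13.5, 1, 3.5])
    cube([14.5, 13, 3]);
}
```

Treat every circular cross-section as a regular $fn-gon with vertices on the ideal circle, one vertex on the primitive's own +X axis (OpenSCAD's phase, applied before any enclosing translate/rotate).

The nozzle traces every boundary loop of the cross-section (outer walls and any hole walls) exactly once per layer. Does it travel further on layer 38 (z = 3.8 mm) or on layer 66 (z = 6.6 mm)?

Layer 38 (z = 3.8): the cylinder: section is a regular 24-gon, circumradius r=3 (perimeter = 2·24·3.000·sin(180°/24) = 18.80 mm); the cube at (13.5, 1) (footprint 14.5×13) is included at this height (perimeter 55.00 mm); Taking the union: the 2 present regions are separate (no shared area or edge), so areas and boundary lengths simply add and each stays a separate island — boundary = 73.80 mm. So its perimeter = 73.80 mm. Layer 66 (z = 6.6): the r=3 cylinder gives a regular 24-gon of circumradius 3 (constant along its height) (perimeter = 2·24·3.000·sin(180°/24) = 18.80 mm); the cube at (13.5, 1) is not intersected at this z (z outside [3.5, 6.5]); Merging all regions: only the r=3 cylinder is present, so the union is just that shape — boundary = 18.80 mm. So its perimeter = 18.80 mm. Layer 38 is larger (73.80 vs 18.80 mm).

layer 38 (z = 3.8 mm)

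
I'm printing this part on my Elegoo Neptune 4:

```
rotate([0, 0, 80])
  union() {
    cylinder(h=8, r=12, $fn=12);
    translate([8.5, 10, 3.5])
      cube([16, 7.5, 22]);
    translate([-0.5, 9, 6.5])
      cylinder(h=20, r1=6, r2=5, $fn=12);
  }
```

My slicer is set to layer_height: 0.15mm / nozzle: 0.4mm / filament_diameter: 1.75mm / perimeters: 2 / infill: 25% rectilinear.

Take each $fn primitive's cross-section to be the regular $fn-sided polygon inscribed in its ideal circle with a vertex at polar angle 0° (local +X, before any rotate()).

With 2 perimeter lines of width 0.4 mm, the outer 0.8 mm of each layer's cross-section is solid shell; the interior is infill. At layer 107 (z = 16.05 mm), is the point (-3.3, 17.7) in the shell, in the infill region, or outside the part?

outside

At z = 16.05 mm: the cylinder is absent (z outside [0, 8]); the cube at (8.5, 10) (footprint 16×7.5) is included at this height; the cone at (-0.5, 9) (r1=6→r2=5) has section circumradius 5.522 here — a regular 12-gon; Taking the union: the 2 present regions are separate (no shared area or edge), so areas and boundary lengths simply add and each stays a separate island — 2 connected regions; (whole slice rotated 80° about Z — lengths, areas and connectivity unchanged). Overall, the cross-section has 2 separate islands. Undo the 80° rotation: the query point maps to (16.858, 6.323) in the un-rotated model frame. The nearest boundary edge runs (24.50, 10.00)→(8.50, 10.00); distance from the point to it = 3.68 mm. The point is not inside any of the regions above, so it lies outside the cross-section (3.68 mm from the nearest boundary).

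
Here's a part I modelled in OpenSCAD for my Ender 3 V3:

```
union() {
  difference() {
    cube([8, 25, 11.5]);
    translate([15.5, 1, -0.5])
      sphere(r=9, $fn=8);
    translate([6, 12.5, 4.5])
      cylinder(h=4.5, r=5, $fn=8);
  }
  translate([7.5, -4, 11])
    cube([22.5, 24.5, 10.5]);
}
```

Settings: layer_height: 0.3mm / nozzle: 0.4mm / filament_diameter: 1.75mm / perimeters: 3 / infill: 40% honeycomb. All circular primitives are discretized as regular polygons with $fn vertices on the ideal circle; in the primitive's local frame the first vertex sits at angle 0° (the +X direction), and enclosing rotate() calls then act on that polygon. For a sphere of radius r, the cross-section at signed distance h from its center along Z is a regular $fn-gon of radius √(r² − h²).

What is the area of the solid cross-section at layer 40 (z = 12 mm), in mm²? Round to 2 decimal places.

At z = 12 mm: the cube is not intersected at this z (z outside [0, 11.5]); the sphere at (15.5, 1) is not intersected at this z (|z−center|=12.500 > r=9); the cylinder at (6, 12.5) does not reach this height (z outside [4.5, 9]); Subtracting the remaining from the first: the first operand is absent here, so nothing remains; the cube at (7.5, -4) (footprint 22.5×24.5) is included at this height (area 551.25 mm²); Combining (union): only the 22.5×24.5 cube at (7.5, -4) is present, so the union is just that shape — area = 551.25 mm². Overall, the cross-section is a single solid region. Net area = 551.25 mm².

551.25 mm²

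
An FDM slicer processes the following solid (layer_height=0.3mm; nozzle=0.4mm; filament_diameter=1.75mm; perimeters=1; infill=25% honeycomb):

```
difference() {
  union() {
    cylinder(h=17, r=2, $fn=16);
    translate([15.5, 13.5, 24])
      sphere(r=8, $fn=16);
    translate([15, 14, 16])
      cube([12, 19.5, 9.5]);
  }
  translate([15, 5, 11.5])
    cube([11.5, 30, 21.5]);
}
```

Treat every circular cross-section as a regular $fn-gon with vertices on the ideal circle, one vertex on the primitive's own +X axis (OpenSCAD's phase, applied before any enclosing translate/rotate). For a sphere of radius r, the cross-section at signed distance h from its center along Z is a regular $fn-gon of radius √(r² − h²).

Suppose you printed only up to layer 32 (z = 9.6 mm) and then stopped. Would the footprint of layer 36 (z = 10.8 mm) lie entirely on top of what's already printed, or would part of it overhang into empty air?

Compare the two slices. At z = 9.6: the cylinder: section is a regular 16-gon, circumradius r=2 (area = (16/2)·2.000²·sin(360°/16) = 12.25 mm²); the sphere at (15.5, 13.5) does not reach this height (|z−center|=14.400 > r=8); the cube at (15, 14) is absent (z outside [16, 25.5]); Combining (union): only the r=2 cylinder is present, so the union is just that shape — area = 12.25 mm²; the cube at (15, 5) is absent (z outside [11.5, 33]); After the difference (first − rest): none of the subtracted shapes is present at this height, so that combined region is unchanged — area = 12.25 mm². At z = 10.8: the cylinder: section is a regular 16-gon, circumradius r=2 (area = (16/2)·2.000²·sin(360°/16) = 12.25 mm²); the sphere at (15.5, 13.5) is not intersected at this z (|z−center|=13.200 > r=8); the cube at (15, 14) is not intersected at this z (z outside [16, 25.5]); Taking the union: only the r=2 cylinder is present, so the union is just that shape — area = 12.25 mm²; the cube at (15, 5) is not intersected at this z (z outside [11.5, 33]); Subtracting the remaining from the first: none of the subtracted shapes is present at this height, so that combined region is unchanged — area = 12.25 mm². Checking containment: the cross-section at z = 10.8 is a subset of the cross-section at z = 9.6.

entirely on top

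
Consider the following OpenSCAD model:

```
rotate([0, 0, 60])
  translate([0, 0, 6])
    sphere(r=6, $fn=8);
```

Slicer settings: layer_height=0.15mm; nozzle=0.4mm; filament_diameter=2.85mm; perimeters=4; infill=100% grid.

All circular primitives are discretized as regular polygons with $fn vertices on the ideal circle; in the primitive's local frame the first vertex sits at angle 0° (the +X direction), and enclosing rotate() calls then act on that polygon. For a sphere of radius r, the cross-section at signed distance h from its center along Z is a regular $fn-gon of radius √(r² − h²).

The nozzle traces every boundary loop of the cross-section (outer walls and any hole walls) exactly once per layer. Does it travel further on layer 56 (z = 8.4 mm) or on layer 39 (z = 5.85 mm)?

layer 39 (z = 5.85 mm)

Layer 56 (z = 8.4): the r=6 sphere contributes a regular 8-gon of circumradius √(6²−2.4²) = 5.499 (perimeter = 2·8·5.499·sin(180°/8) = 33.67 mm); (whole slice rotated 60° about Z — lengths, areas and connectivity unchanged). So its perimeter = 33.67 mm. Layer 39 (z = 5.85): the r=6 sphere slices to a regular 8-gon of circumradius 5.998 (√(r²−h²) with h=0.15 from center) (perimeter = 2·8·5.998·sin(180°/8) = 36.73 mm); (whole slice rotated 60° about Z — lengths, areas and connectivity unchanged). So its perimeter = 36.73 mm. Layer 39 is larger (36.73 vs 33.67 mm).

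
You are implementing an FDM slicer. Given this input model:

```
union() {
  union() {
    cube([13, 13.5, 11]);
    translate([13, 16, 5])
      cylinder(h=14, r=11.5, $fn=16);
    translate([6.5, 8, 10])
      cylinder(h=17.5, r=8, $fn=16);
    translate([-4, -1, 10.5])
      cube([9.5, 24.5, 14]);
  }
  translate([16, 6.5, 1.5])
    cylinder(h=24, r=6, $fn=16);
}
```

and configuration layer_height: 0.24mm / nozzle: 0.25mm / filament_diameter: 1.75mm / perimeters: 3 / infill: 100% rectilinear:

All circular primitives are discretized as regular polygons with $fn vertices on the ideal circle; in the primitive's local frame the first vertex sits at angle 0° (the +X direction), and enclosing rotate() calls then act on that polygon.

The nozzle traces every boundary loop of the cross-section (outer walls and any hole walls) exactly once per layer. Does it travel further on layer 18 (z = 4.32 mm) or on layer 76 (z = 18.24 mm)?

layer 76 (z = 18.24 mm)

Layer 18 (z = 4.32): the 13×13.5 cube contributes its full rectangle (perimeter 53.00 mm); the cylinder at (13, 16) does not reach this height (z outside [5, 19]); the cylinder at (6.5, 8) is not intersected at this z (z outside [10, 27.5]); the cube at (-4, -1) does not reach this height (z outside [10.5, 24.5]); Taking the union: only the 13×13.5 cube is present, so the union is just that shape — boundary = 53.00 mm; the r=6 cylinder at (16, 6.5) gives a regular 16-gon of circumradius 6 (constant along its height) (perimeter = 2·16·6.000·sin(180°/16) = 37.46 mm); Taking the union: the regions partially overlap (shared area 21.13 mm²), so the edge portions inside another operand are dropped and the merged outline is re-measured after clipping — boundary = 67.96 mm. So its perimeter = 67.96 mm. Layer 76 (z = 18.24): the cube does not reach this height (z outside [0, 11]); the cylinder at (13, 16): section is a regular 16-gon, circumradius r=11.5 (perimeter = 2·16·11.500·sin(180°/16) = 71.79 mm); the r=8 cylinder at (6.5, 8) contributes a regular 16-gon of circumradius 8 (perimeter = 2·16·8.000·sin(180°/16) = 49.94 mm); the 9.5×24.5 cube at (-4, -1) contributes its full rectangle (perimeter 68.00 mm); Merging all regions: the regions partially overlap (shared area 206.37 mm²), so the edge portions inside another operand are dropped and the merged outline is re-measured after clipping — boundary = 98.59 mm; the cylinder at (16, 6.5): section is a regular 16-gon, circumradius r=6 (perimeter = 2·16·6.000·sin(180°/16) = 37.46 mm); Merging all regions: the regions partially overlap (shared area 70.08 mm²), so the edge portions inside another operand are dropped and the merged outline is re-measured after clipping — boundary = 102.40 mm. So its perimeter = 102.40 mm. Layer 76 is larger (102.40 vs 67.96 mm).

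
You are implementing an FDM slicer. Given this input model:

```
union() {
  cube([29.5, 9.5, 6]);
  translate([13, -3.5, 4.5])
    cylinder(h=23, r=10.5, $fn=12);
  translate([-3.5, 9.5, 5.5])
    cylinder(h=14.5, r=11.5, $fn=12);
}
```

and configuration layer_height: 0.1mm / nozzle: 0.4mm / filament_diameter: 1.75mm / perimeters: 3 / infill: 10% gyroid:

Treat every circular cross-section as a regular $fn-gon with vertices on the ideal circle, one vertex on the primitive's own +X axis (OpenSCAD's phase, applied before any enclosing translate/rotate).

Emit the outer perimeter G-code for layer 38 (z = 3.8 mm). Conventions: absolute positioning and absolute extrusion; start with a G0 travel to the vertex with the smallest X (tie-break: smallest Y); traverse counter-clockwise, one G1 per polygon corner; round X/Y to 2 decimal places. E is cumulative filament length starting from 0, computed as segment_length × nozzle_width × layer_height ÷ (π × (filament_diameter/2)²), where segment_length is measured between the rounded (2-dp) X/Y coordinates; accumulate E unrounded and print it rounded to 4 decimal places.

At z = 3.8 mm: the 29.5×9.5 cube contributes its full rectangle; the cylinder at (13, -3.5) does not reach this height (z outside [4.5, 27.5]); the cylinder at (-3.5, 9.5) is not intersected at this z (z outside [5.5, 20]); Combining (union): only the 29.5×9.5 cube is present, so the union is just that shape — 1 connected region. The outline is a single polygon with 4 vertices. Extrusion per mm of travel: 0.4 × 0.1 / (π × 0.875²) = 0.016630. Accumulating E over each segment gives final E = 1.2971.

G0 X0.00 Y0.00 Z3.80
G1 X29.50 Y0.00 E0.4906
G1 X29.50 Y9.50 E0.6486
G1 X0.00 Y9.50 E1.1392
G1 X0.00 Y0.00 E1.2971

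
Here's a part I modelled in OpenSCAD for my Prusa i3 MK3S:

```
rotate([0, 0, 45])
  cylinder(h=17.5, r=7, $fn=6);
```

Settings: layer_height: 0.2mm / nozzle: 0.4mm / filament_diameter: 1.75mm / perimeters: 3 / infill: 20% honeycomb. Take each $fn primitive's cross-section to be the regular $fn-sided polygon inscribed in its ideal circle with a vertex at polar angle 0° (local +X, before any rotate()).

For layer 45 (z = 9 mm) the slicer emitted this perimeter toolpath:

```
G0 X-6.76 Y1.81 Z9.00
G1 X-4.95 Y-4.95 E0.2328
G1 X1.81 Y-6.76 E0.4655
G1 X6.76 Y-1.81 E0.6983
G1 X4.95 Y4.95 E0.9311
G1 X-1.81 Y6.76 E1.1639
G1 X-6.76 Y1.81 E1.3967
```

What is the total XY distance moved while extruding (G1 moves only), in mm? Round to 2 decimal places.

41.99 mm

Sum the Euclidean lengths of each G1 segment: total = 41.99 mm.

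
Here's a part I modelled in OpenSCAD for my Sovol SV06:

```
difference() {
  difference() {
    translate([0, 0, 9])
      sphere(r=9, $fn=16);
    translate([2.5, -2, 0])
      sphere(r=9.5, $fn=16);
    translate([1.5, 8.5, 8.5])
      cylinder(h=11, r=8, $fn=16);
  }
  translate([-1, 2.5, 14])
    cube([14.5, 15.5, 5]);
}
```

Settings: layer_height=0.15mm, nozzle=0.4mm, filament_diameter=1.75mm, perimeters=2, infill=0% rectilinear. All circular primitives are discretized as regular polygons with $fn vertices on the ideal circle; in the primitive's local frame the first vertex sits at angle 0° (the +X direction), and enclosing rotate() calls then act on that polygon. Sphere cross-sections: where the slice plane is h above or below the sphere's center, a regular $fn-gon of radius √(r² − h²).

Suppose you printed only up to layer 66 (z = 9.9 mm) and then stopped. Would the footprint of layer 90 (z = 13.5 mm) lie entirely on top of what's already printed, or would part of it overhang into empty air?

entirely on top

Compare the two slices. At z = 9.9: the r=9 sphere contributes a regular 16-gon of circumradius √(9²−0.9²) = 8.955 (area = (16/2)·8.955²·sin(360°/16) = 245.50 mm²); the sphere at (2.5, -2) is absent (|z−center|=9.900 > r=9.5); the cylinder at (1.5, 8.5): section is a regular 16-gon, circumradius r=8 (area = (16/2)·8.000²·sin(360°/16) = 195.93 mm²); After the difference (first − rest): starting from the r=9 sphere (245.50 mm²), the r=8 cylinder at (1.5, 8.5) partially overlaps it — only the 81.93 mm² overlap (of its 195.93 mm²) is removed, clipping the outline — area = 163.56 mm²; the cube at (-1, 2.5) does not reach this height (z outside [14, 19]); Subtracting the remaining from the first: none of the subtracted shapes is present at this height, so the result so far is unchanged — area = 163.56 mm². At z = 13.5: the r=9 sphere contributes a regular 16-gon of circumradius √(9²−4.5²) = 7.794 (area = (16/2)·7.794²·sin(360°/16) = 185.98 mm²); the sphere at (2.5, -2) does not reach this height (|z−center|=13.500 > r=9.5); the r=8 cylinder at (1.5, 8.5) gives a regular 16-gon of circumradius 8 (constant along its height) (area = (16/2)·8.000²·sin(360°/16) = 195.93 mm²); Subtracting the remaining from the first: starting from the r=9 sphere (185.98 mm²), the r=8 cylinder at (1.5, 8.5) partially overlaps it — only the 63.58 mm² overlap (of its 195.93 mm²) is removed, clipping the outline — area = 122.40 mm²; the cube at (-1, 2.5) does not reach this height (z outside [14, 19]); Taking the first minus the rest: none of the subtracted shapes is present at this height, so the result so far is unchanged — area = 122.40 mm². Checking containment: the cross-section at z = 13.5 is a subset of the cross-section at z = 9.9.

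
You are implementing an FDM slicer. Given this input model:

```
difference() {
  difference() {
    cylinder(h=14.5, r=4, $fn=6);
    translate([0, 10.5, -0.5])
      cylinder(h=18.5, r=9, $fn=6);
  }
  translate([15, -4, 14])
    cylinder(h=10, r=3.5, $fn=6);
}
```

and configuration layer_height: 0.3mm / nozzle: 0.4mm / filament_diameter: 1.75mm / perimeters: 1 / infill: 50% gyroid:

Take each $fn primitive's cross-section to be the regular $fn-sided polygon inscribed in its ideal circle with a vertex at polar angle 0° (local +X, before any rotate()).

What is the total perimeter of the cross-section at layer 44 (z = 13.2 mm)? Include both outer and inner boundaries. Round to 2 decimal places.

At z = 13.2 mm: the r=4 cylinder contributes a regular 6-gon of circumradius 4 (perimeter = 2·6·4.000·sin(180°/6) = 24.00 mm); the r=9 cylinder at (0, 10.5) contributes a regular 6-gon of circumradius 9 (perimeter = 2·6·9.000·sin(180°/6) = 54.00 mm); Subtracting the remaining from the first: starting from the r=4 cylinder, the r=9 cylinder at (0, 10.5) partially overlaps it — only the 3.37 mm² overlap (of its 210.44 mm²) is removed, clipping the outline — boundary = 23.12 mm; the cylinder at (15, -4) is absent (z outside [14, 24]); After the difference (first − rest): none of the subtracted shapes is present at this height, so the result so far is unchanged — boundary = 23.12 mm. Overall, the cross-section is a single solid region. Total boundary length (outer) = 23.12 mm.

23.12 mm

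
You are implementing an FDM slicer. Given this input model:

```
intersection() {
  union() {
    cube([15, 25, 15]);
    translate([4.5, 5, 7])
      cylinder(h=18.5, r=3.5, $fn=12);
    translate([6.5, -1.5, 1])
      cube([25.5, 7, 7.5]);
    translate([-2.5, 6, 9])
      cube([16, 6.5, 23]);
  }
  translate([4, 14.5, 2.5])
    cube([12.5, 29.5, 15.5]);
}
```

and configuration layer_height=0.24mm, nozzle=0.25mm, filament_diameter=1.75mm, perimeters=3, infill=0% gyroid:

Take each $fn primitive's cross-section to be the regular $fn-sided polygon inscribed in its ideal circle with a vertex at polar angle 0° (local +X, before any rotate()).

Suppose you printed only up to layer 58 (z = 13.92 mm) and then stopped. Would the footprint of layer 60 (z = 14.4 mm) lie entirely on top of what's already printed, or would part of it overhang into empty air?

entirely on top

Compare the two slices. At z = 13.92: the cube is present — its section is the full 15×25 rectangle (area 375.00 mm²); the r=3.5 cylinder at (4.5, 5) gives a regular 12-gon of circumradius 3.5 (constant along its height) (area = (12/2)·3.500²·sin(360°/12) = 36.75 mm²); the cube at (6.5, -1.5) does not reach this height (z outside [1, 8.5]); the cube at (-2.5, 6) is present — its section is the full 16×6.5 rectangle (area 104.00 mm²); Combining (union): the regions partially overlap — summed areas 515.75 mm² minus the doubly-counted overlap 124.50 mm² gives 391.25 mm² — area = 391.25 mm²; the 12.5×29.5 cube at (4, 14.5) contributes its full rectangle (area 368.75 mm²); Keeping only the common overlap: the 12.5×29.5 cube at (4, 14.5) partially overlaps the result so far; clipping to the common part keeps 115.50 mm² — area = 115.50 mm². At z = 14.4: the cube is present — its section is the full 15×25 rectangle (area 375.00 mm²); the r=3.5 cylinder at (4.5, 5) contributes a regular 12-gon of circumradius 3.5 (area = (12/2)·3.500²·sin(360°/12) = 36.75 mm²); the cube at (6.5, -1.5) is absent (z outside [1, 8.5]); the cube at (-2.5, 6) (footprint 16×6.5) is included at this height (area 104.00 mm²); Merging all regions: the regions partially overlap — summed areas 515.75 mm² minus the doubly-counted overlap 124.50 mm² gives 391.25 mm² — area = 391.25 mm²; the cube at (4, 14.5) (footprint 12.5×29.5) is included at this height (area 368.75 mm²); Taking the intersection: the 12.5×29.5 cube at (4, 14.5) partially overlaps that combined region; clipping to the common part keeps 115.50 mm² — area = 115.50 mm². Checking containment: the cross-section at z = 14.4 is a subset of the cross-section at z = 13.92.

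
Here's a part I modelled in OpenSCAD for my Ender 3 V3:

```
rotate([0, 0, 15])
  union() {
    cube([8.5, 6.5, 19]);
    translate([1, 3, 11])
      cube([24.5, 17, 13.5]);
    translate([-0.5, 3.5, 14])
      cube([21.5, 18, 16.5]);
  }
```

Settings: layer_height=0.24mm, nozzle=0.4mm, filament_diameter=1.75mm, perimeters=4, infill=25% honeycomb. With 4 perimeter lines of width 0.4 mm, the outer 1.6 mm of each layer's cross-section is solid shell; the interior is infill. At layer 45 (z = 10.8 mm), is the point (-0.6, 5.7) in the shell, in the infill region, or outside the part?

At z = 10.8 mm: the cube (footprint 8.5×6.5) is included at this height; the cube at (1, 3) is not intersected at this z (z outside [11, 24.5]); the cube at (-0.5, 3.5) does not reach this height (z outside [14, 30.5]); Merging all regions: only the 8.5×6.5 cube is present, so the union is just that shape — 1 connected region; (whole slice rotated 15° about Z — lengths, areas and connectivity unchanged). Overall, the cross-section is a single solid region. Undo the 15° rotation: the query point maps to (0.896, 5.661) in the un-rotated model frame. The nearest boundary edge runs (8.50, 6.50)→(0.00, 6.50); distance from the point to it = 0.84 mm. The point is inside the cross-section, 0.84 mm from the nearest boundary — within the 1.6 mm shell band (4 × 0.4).

shell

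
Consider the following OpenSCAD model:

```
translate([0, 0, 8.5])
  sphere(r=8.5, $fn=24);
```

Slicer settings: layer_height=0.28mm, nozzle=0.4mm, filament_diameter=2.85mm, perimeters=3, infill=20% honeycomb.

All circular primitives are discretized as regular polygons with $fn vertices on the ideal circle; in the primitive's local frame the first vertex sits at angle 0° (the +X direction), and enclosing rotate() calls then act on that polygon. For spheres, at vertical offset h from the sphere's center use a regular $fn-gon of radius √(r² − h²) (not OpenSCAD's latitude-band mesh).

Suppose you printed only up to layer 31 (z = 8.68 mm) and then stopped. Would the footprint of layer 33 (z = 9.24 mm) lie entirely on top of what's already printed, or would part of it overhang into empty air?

entirely on top

Compare the two slices. At z = 8.68: the r=8.5 sphere contributes a regular 24-gon of circumradius √(8.5²−0.18²) = 8.498 (area = (24/2)·8.498²·sin(360°/24) = 224.30 mm²). At z = 9.24: the r=8.5 sphere contributes a regular 24-gon of circumradius √(8.5²−0.74²) = 8.468 (area = (24/2)·8.468²·sin(360°/24) = 222.70 mm²). Checking containment: the cross-section at z = 9.24 is a subset of the cross-section at z = 8.68.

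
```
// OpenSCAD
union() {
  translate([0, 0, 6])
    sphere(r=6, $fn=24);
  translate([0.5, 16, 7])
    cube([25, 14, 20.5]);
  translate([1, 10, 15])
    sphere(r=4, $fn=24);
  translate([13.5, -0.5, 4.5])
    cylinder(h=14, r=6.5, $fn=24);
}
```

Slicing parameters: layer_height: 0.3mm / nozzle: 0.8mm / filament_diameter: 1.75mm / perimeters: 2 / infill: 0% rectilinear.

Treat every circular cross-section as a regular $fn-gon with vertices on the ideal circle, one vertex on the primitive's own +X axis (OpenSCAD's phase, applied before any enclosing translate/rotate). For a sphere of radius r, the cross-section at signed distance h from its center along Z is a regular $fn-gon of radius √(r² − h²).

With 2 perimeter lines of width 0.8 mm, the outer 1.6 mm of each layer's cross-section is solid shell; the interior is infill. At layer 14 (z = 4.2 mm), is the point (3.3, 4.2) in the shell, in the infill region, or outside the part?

At z = 4.2 mm: the r=6 sphere slices to a regular 24-gon of circumradius 5.724 (√(r²−h²) with h=1.8 from center); the cube at (0.5, 16) is absent (z outside [7, 27.5]); the sphere at (1, 10) is not intersected at this z (|z−center|=10.800 > r=4); the cylinder at (13.5, -0.5) is absent (z outside [4.5, 18.5]); Merging all regions: only the r=6 sphere is present, so the union is just that shape — 1 connected region. Overall, the cross-section is a single solid region. The nearest boundary edge runs (4.05, 4.05)→(2.86, 4.96); distance from the point to it = 0.33 mm. The point is inside the cross-section, 0.33 mm from the nearest boundary — within the 1.6 mm shell band (2 × 0.8).

shell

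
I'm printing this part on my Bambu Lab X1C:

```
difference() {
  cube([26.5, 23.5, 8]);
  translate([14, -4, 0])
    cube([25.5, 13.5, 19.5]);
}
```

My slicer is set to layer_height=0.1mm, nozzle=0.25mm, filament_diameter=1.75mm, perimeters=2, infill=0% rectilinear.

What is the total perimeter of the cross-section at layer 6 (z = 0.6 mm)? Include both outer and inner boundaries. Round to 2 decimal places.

100.00 mm

At z = 0.6 mm: the cube (footprint 26.5×23.5) is included at this height (perimeter 100.00 mm); the cube at (14, -4) (footprint 25.5×13.5) is included at this height (perimeter 78.00 mm); Subtracting the remaining from the first: starting from the 26.5×23.5 cube, the 25.5×13.5 cube at (14, -4) partially overlaps it — only the 118.75 mm² overlap (of its 344.25 mm²) is removed, clipping the outline — boundary = 100.00 mm. Overall, the cross-section is a single solid region. Total boundary length (outer) = 100.00 mm.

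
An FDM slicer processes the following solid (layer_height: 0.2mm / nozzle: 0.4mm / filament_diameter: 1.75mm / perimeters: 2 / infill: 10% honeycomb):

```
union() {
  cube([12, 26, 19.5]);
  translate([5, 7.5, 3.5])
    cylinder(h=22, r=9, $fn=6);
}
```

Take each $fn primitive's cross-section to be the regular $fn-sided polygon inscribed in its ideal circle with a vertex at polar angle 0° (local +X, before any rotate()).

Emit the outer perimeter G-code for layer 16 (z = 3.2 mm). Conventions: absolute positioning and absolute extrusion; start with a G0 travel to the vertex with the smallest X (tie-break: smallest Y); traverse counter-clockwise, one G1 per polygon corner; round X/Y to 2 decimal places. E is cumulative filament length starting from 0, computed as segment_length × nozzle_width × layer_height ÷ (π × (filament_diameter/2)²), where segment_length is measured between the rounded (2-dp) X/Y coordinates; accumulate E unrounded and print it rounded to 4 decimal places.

At z = 3.2 mm: the cube is present — its section is the full 12×26 rectangle; the cylinder at (5, 7.5) does not reach this height (z outside [3.5, 25.5]); Combining (union): only the 12×26 cube is present, so the union is just that shape — 1 connected region. The outline is a single polygon with 4 vertices. Extrusion per mm of travel: 0.4 × 0.2 / (π × 0.875²) = 0.033260. Accumulating E over each segment gives final E = 2.5278.

G0 X0.00 Y0.00 Z3.20
G1 X12.00 Y0.00 E0.3991
G1 X12.00 Y26.00 E1.2639
G1 X0.00 Y26.00 E1.6630
G1 X0.00 Y0.00 E2.5278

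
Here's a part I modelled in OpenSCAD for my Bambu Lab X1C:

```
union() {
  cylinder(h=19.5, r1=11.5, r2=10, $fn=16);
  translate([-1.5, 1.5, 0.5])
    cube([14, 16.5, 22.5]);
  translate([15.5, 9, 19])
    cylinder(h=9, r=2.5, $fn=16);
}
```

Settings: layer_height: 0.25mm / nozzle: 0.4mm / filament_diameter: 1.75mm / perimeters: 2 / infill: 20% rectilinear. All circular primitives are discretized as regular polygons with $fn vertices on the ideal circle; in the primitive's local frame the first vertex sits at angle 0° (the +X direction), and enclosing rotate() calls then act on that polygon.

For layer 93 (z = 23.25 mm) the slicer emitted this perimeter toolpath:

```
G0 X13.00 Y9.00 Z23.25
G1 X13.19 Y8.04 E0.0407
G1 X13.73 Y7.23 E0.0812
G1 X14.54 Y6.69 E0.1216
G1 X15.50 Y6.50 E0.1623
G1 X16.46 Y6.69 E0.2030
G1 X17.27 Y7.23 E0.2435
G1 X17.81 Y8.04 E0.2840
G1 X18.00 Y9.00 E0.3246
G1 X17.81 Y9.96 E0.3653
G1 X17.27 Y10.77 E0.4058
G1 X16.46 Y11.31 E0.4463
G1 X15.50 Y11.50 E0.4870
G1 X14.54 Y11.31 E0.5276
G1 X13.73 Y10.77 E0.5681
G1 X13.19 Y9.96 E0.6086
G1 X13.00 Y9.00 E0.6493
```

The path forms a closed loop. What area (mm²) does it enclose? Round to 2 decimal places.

19.16 mm²

Apply the shoelace formula to the sequence of (X, Y) vertices; enclosed area = 19.16 mm².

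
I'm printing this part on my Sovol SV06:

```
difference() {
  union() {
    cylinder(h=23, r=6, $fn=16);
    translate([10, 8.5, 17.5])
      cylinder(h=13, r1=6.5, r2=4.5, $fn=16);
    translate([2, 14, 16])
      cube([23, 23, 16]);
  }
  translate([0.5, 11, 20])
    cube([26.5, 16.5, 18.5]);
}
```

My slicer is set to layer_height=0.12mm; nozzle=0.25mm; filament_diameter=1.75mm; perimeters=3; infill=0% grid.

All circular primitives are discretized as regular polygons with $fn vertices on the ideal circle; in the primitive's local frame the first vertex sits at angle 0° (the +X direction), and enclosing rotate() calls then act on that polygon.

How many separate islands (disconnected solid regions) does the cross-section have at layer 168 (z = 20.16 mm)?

At z = 20.16 mm: the cylinder: section is a regular 16-gon, circumradius r=6; the cone at (10, 8.5): at t=0.205 of its height the radius interpolates to r₁+(r₂−r₁)t = 6.091, giving a regular 16-gon of that circumradius; the cube at (2, 14) (footprint 23×23) is included at this height; Merging all regions: the regions partially overlap (shared area 1.70 mm²), so overlapping operands fuse into one piece — 2 connected regions; the cube at (0.5, 11) (footprint 26.5×16.5) is included at this height; Taking the first minus the rest: starting from the result so far, the 26.5×16.5 cube at (0.5, 11) partially overlaps it — only the 336.39 mm² overlap (of its 437.25 mm²) is removed, clipping the outline — 3 connected regions. Overall, the cross-section has 3 separate islands. Island count = 3.

3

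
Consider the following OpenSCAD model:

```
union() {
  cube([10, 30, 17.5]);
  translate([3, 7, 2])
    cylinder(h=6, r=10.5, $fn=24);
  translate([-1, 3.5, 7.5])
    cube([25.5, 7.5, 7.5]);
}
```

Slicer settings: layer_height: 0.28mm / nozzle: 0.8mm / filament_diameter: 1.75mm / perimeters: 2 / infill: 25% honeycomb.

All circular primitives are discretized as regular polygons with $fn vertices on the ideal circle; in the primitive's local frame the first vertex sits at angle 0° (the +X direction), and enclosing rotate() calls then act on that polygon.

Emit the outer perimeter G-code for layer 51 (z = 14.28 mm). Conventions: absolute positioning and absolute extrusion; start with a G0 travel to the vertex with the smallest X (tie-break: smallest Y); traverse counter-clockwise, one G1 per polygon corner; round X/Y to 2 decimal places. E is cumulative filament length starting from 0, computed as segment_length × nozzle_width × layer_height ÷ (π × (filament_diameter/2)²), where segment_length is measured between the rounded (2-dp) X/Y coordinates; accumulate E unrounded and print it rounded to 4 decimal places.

At z = 14.28 mm: the 10×30 cube contributes its full rectangle; the cylinder at (3, 7) is absent (z outside [2, 8]); the cube at (-1, 3.5) is present — its section is the full 25.5×7.5 rectangle; Combining (union): the regions partially overlap (shared area 75.00 mm²), so overlapping operands fuse into one piece — 1 connected region. The outline is a single polygon with 12 vertices. Extrusion per mm of travel: 0.8 × 0.28 / (π × 0.875²) = 0.093128. Accumulating E over each segment gives final E = 10.3372.

G0 X-1.00 Y3.50 Z14.28
G1 X0.00 Y3.50 E0.0931
G1 X0.00 Y0.00 E0.4191
G1 X10.00 Y0.00 E1.3504
G1 X10.00 Y3.50 E1.6763
G1 X24.50 Y3.50 E3.0267
G1 X24.50 Y11.00 E3.7251
G1 X10.00 Y11.00 E5.0755
G1 X10.00 Y30.00 E6.8449
G1 X0.00 Y30.00 E7.7762
G1 X0.00 Y11.00 E9.5457
G1 X-1.00 Y11.00 E9.6388
G1 X-1.00 Y3.50 E10.3372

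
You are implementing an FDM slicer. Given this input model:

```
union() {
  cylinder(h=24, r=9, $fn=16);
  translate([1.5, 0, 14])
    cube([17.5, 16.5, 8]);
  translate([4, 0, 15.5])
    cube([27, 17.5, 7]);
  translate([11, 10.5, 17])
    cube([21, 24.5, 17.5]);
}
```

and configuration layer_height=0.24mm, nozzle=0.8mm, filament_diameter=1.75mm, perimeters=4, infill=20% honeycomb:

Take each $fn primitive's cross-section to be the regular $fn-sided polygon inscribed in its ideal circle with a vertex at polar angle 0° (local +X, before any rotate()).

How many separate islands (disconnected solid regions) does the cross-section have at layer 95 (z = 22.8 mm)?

At z = 22.8 mm: the r=9 cylinder contributes a regular 16-gon of circumradius 9; the cube at (1.5, 0) does not reach this height (z outside [14, 22]); the cube at (4, 0) does not reach this height (z outside [15.5, 22.5]); the cube at (11, 10.5) (footprint 21×24.5) is included at this height; Merging all regions: the 2 present regions are separate (no shared area or edge), so areas and boundary lengths simply add and each stays a separate island — 2 connected regions. Overall, the cross-section has 2 separate islands. Island count = 2.

2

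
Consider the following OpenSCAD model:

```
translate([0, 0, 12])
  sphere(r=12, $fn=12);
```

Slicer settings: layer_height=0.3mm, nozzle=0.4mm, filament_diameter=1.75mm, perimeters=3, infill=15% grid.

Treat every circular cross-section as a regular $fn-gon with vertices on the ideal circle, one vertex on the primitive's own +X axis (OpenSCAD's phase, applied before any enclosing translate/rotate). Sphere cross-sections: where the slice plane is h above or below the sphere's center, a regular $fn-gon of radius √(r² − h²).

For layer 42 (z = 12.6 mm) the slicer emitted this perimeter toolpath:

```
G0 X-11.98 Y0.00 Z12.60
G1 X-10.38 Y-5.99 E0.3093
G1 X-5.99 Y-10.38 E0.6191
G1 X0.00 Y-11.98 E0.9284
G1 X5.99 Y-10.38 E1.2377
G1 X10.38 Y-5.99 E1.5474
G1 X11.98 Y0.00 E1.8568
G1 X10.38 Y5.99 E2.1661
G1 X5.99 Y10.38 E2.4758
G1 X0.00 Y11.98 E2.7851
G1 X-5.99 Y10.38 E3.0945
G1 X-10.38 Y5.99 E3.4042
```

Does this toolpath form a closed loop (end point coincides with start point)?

no

Start point (G0): (-11.98, 0.00). End point (last G1): the path does not return to the start — open.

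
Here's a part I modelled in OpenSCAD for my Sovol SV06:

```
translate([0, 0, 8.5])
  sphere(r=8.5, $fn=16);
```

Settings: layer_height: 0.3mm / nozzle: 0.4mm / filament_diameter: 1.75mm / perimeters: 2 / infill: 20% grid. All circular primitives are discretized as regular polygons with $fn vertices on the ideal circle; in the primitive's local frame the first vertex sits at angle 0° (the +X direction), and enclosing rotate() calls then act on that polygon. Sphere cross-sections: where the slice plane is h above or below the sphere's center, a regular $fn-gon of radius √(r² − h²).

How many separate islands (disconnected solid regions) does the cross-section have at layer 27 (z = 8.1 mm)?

1

At z = 8.1 mm: the sphere: section is a regular 16-gon, circumradius = √(r²−h²) = √(8.5²−0.4²) = 8.491. Overall, the cross-section is a single solid region. Island count = 1.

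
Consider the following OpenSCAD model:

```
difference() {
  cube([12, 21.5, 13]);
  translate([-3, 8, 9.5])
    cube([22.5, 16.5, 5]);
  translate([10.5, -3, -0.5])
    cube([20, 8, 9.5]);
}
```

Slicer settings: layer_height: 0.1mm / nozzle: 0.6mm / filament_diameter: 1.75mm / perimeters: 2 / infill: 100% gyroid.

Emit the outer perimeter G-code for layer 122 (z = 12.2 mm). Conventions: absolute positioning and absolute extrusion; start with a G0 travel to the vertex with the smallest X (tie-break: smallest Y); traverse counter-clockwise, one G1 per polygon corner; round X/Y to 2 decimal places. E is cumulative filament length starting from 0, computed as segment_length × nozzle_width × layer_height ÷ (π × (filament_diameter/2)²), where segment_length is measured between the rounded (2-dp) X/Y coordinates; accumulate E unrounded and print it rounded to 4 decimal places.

G0 X0.00 Y0.00 Z12.20
G1 X12.00 Y0.00 E0.2993
G1 X12.00 Y8.00 E0.4989
G1 X0.00 Y8.00 E0.7982
G1 X0.00 Y0.00 E0.9978

At z = 12.2 mm: the 12×21.5 cube contributes its full rectangle; the cube at (-3, 8) is present — its section is the full 22.5×16.5 rectangle; the cube at (10.5, -3) is not intersected at this z (z outside [-0.5, 9]); Taking the first minus the rest: starting from the 12×21.5 cube, the 22.5×16.5 cube at (-3, 8) partially overlaps it — only the 162.00 mm² overlap (of its 371.25 mm²) is removed, clipping the outline — 1 connected region. The outline is a single polygon with 4 vertices. Extrusion per mm of travel: 0.6 × 0.1 / (π × 0.875²) = 0.024945. Accumulating E over each segment gives final E = 0.9978.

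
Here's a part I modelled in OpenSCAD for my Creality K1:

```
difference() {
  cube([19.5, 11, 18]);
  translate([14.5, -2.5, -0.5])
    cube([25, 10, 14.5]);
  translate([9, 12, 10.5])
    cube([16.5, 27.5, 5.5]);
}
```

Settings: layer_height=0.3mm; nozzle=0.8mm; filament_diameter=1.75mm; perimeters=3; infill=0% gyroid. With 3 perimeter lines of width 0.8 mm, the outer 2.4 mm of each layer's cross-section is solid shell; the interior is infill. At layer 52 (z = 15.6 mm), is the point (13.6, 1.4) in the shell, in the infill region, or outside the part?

shell

At z = 15.6 mm: the cube is present — its section is the full 19.5×11 rectangle; the cube at (14.5, -2.5) does not reach this height (z outside [-0.5, 14]); the cube at (9, 12) is present — its section is the full 16.5×27.5 rectangle; Subtracting the remaining from the first: starting from the 19.5×11 cube, the 16.5×27.5 cube at (9, 12) misses the remaining region (no effect) — 1 connected region. Overall, the cross-section is a single solid region. The nearest boundary edge runs (19.50, 0.00)→(0.00, 0.00); distance from the point to it = 1.40 mm. The point is inside the cross-section, 1.40 mm from the nearest boundary — within the 2.4 mm shell band (3 × 0.8).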